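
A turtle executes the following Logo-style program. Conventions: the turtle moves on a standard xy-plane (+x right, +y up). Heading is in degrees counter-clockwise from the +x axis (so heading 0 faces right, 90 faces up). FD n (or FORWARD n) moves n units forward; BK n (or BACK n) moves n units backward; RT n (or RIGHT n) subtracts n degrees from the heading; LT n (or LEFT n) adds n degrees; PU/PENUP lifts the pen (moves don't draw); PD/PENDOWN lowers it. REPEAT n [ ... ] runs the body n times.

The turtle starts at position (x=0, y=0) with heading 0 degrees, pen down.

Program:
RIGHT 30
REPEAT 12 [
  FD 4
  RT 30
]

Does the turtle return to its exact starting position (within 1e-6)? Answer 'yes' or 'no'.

Executing turtle program step by step:
Start: pos=(0,0), heading=0, pen down
RT 30: heading 0 -> 330
REPEAT 12 [
  -- iteration 1/12 --
  FD 4: (0,0) -> (3.464,-2) [heading=330, draw]
  RT 30: heading 330 -> 300
  -- iteration 2/12 --
  FD 4: (3.464,-2) -> (5.464,-5.464) [heading=300, draw]
  RT 30: heading 300 -> 270
  -- iteration 3/12 --
  FD 4: (5.464,-5.464) -> (5.464,-9.464) [heading=270, draw]
  RT 30: heading 270 -> 240
  -- iteration 4/12 --
  FD 4: (5.464,-9.464) -> (3.464,-12.928) [heading=240, draw]
  RT 30: heading 240 -> 210
  -- iteration 5/12 --
  FD 4: (3.464,-12.928) -> (0,-14.928) [heading=210, draw]
  RT 30: heading 210 -> 180
  -- iteration 6/12 --
  FD 4: (0,-14.928) -> (-4,-14.928) [heading=180, draw]
  RT 30: heading 180 -> 150
  -- iteration 7/12 --
  FD 4: (-4,-14.928) -> (-7.464,-12.928) [heading=150, draw]
  RT 30: heading 150 -> 120
  -- iteration 8/12 --
  FD 4: (-7.464,-12.928) -> (-9.464,-9.464) [heading=120, draw]
  RT 30: heading 120 -> 90
  -- iteration 9/12 --
  FD 4: (-9.464,-9.464) -> (-9.464,-5.464) [heading=90, draw]
  RT 30: heading 90 -> 60
  -- iteration 10/12 --
  FD 4: (-9.464,-5.464) -> (-7.464,-2) [heading=60, draw]
  RT 30: heading 60 -> 30
  -- iteration 11/12 --
  FD 4: (-7.464,-2) -> (-4,0) [heading=30, draw]
  RT 30: heading 30 -> 0
  -- iteration 12/12 --
  FD 4: (-4,0) -> (0,0) [heading=0, draw]
  RT 30: heading 0 -> 330
]
Final: pos=(0,0), heading=330, 12 segment(s) drawn

Start position: (0, 0)
Final position: (0, 0)
Distance = 0; < 1e-6 -> CLOSED

Answer: yes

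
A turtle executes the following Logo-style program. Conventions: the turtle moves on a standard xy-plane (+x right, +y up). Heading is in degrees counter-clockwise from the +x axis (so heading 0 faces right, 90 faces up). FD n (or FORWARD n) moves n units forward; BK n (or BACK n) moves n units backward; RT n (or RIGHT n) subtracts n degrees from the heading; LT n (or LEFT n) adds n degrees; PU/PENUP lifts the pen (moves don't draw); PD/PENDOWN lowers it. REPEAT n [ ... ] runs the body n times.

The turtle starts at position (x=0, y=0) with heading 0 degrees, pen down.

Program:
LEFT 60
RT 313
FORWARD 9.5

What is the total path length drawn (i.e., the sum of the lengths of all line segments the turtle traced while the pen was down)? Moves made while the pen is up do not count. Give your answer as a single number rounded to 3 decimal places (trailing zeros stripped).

Answer: 9.5

Derivation:
Executing turtle program step by step:
Start: pos=(0,0), heading=0, pen down
LT 60: heading 0 -> 60
RT 313: heading 60 -> 107
FD 9.5: (0,0) -> (-2.778,9.085) [heading=107, draw]
Final: pos=(-2.778,9.085), heading=107, 1 segment(s) drawn

Segment lengths:
  seg 1: (0,0) -> (-2.778,9.085), length = 9.5
Total = 9.5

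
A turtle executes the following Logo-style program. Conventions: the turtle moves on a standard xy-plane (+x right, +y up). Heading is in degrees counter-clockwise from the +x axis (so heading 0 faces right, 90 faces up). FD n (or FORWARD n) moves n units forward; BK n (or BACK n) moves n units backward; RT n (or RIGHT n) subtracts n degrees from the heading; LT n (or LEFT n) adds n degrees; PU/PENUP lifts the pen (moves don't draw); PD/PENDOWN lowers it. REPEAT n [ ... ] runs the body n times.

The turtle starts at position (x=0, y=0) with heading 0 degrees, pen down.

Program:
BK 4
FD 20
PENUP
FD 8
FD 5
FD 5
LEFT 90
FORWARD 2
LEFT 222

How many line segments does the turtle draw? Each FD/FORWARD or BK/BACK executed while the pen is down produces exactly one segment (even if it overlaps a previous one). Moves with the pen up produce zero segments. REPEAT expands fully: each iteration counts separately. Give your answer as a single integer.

Answer: 2

Derivation:
Executing turtle program step by step:
Start: pos=(0,0), heading=0, pen down
BK 4: (0,0) -> (-4,0) [heading=0, draw]
FD 20: (-4,0) -> (16,0) [heading=0, draw]
PU: pen up
FD 8: (16,0) -> (24,0) [heading=0, move]
FD 5: (24,0) -> (29,0) [heading=0, move]
FD 5: (29,0) -> (34,0) [heading=0, move]
LT 90: heading 0 -> 90
FD 2: (34,0) -> (34,2) [heading=90, move]
LT 222: heading 90 -> 312
Final: pos=(34,2), heading=312, 2 segment(s) drawn
Segments drawn: 2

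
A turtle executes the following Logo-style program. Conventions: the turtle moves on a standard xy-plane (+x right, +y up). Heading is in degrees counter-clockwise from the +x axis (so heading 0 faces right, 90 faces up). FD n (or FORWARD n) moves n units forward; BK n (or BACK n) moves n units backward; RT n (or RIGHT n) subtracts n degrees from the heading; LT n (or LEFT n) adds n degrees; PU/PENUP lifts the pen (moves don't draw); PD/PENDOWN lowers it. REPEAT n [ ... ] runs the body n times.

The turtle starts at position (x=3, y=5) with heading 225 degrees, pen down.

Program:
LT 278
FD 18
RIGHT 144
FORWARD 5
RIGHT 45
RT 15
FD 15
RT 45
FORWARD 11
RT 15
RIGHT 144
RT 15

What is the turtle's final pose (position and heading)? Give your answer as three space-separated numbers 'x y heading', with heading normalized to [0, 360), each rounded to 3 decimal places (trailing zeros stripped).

Answer: -2.136 -7.948 80

Derivation:
Executing turtle program step by step:
Start: pos=(3,5), heading=225, pen down
LT 278: heading 225 -> 143
FD 18: (3,5) -> (-11.375,15.833) [heading=143, draw]
RT 144: heading 143 -> 359
FD 5: (-11.375,15.833) -> (-6.376,15.745) [heading=359, draw]
RT 45: heading 359 -> 314
RT 15: heading 314 -> 299
FD 15: (-6.376,15.745) -> (0.896,2.626) [heading=299, draw]
RT 45: heading 299 -> 254
FD 11: (0.896,2.626) -> (-2.136,-7.948) [heading=254, draw]
RT 15: heading 254 -> 239
RT 144: heading 239 -> 95
RT 15: heading 95 -> 80
Final: pos=(-2.136,-7.948), heading=80, 4 segment(s) drawn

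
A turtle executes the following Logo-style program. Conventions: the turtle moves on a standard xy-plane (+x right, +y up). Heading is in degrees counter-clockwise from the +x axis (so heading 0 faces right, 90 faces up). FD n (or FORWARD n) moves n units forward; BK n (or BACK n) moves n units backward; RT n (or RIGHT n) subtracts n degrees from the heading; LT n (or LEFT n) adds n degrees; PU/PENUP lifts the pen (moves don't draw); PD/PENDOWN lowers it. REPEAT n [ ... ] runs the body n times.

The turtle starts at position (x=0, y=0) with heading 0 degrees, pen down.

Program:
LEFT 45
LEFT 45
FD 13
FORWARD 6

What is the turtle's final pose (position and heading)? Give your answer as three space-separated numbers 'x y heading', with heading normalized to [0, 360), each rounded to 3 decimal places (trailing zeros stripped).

Answer: 0 19 90

Derivation:
Executing turtle program step by step:
Start: pos=(0,0), heading=0, pen down
LT 45: heading 0 -> 45
LT 45: heading 45 -> 90
FD 13: (0,0) -> (0,13) [heading=90, draw]
FD 6: (0,13) -> (0,19) [heading=90, draw]
Final: pos=(0,19), heading=90, 2 segment(s) drawn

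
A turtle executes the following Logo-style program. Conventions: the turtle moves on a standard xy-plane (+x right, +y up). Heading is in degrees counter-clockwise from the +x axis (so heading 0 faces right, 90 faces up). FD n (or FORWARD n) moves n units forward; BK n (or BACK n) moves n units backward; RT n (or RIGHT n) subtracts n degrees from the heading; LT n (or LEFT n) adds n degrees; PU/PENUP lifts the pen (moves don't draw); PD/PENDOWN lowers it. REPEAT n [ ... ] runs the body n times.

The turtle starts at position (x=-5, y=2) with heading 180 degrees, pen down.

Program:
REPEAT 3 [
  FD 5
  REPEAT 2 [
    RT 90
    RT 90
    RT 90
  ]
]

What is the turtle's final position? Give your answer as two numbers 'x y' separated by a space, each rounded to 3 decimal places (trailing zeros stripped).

Executing turtle program step by step:
Start: pos=(-5,2), heading=180, pen down
REPEAT 3 [
  -- iteration 1/3 --
  FD 5: (-5,2) -> (-10,2) [heading=180, draw]
  REPEAT 2 [
    -- iteration 1/2 --
    RT 90: heading 180 -> 90
    RT 90: heading 90 -> 0
    RT 90: heading 0 -> 270
    -- iteration 2/2 --
    RT 90: heading 270 -> 180
    RT 90: heading 180 -> 90
    RT 90: heading 90 -> 0
  ]
  -- iteration 2/3 --
  FD 5: (-10,2) -> (-5,2) [heading=0, draw]
  REPEAT 2 [
    -- iteration 1/2 --
    RT 90: heading 0 -> 270
    RT 90: heading 270 -> 180
    RT 90: heading 180 -> 90
    -- iteration 2/2 --
    RT 90: heading 90 -> 0
    RT 90: heading 0 -> 270
    RT 90: heading 270 -> 180
  ]
  -- iteration 3/3 --
  FD 5: (-5,2) -> (-10,2) [heading=180, draw]
  REPEAT 2 [
    -- iteration 1/2 --
    RT 90: heading 180 -> 90
    RT 90: heading 90 -> 0
    RT 90: heading 0 -> 270
    -- iteration 2/2 --
    RT 90: heading 270 -> 180
    RT 90: heading 180 -> 90
    RT 90: heading 90 -> 0
  ]
]
Final: pos=(-10,2), heading=0, 3 segment(s) drawn

Answer: -10 2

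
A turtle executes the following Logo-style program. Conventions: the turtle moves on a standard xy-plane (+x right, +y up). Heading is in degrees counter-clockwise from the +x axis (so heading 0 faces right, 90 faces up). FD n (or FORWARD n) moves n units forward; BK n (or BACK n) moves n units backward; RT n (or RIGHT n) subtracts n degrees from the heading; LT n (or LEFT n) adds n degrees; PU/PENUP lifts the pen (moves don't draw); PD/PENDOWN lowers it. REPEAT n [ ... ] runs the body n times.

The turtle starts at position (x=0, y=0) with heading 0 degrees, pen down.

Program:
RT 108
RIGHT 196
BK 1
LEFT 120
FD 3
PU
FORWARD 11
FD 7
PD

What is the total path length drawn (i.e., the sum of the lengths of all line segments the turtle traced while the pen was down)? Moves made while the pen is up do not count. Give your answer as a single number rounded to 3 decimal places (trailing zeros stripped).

Answer: 4

Derivation:
Executing turtle program step by step:
Start: pos=(0,0), heading=0, pen down
RT 108: heading 0 -> 252
RT 196: heading 252 -> 56
BK 1: (0,0) -> (-0.559,-0.829) [heading=56, draw]
LT 120: heading 56 -> 176
FD 3: (-0.559,-0.829) -> (-3.552,-0.62) [heading=176, draw]
PU: pen up
FD 11: (-3.552,-0.62) -> (-14.525,0.148) [heading=176, move]
FD 7: (-14.525,0.148) -> (-21.508,0.636) [heading=176, move]
PD: pen down
Final: pos=(-21.508,0.636), heading=176, 2 segment(s) drawn

Segment lengths:
  seg 1: (0,0) -> (-0.559,-0.829), length = 1
  seg 2: (-0.559,-0.829) -> (-3.552,-0.62), length = 3
Total = 4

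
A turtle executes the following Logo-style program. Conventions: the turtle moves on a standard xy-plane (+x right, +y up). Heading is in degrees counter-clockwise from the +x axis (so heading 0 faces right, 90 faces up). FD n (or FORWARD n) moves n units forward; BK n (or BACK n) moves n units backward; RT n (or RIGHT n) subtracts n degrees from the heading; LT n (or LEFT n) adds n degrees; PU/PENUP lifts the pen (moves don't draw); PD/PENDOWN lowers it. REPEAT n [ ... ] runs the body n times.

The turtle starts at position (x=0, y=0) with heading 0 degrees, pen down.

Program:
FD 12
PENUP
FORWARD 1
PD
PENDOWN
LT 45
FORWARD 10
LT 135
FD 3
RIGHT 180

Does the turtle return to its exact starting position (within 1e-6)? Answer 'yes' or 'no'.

Answer: no

Derivation:
Executing turtle program step by step:
Start: pos=(0,0), heading=0, pen down
FD 12: (0,0) -> (12,0) [heading=0, draw]
PU: pen up
FD 1: (12,0) -> (13,0) [heading=0, move]
PD: pen down
PD: pen down
LT 45: heading 0 -> 45
FD 10: (13,0) -> (20.071,7.071) [heading=45, draw]
LT 135: heading 45 -> 180
FD 3: (20.071,7.071) -> (17.071,7.071) [heading=180, draw]
RT 180: heading 180 -> 0
Final: pos=(17.071,7.071), heading=0, 3 segment(s) drawn

Start position: (0, 0)
Final position: (17.071, 7.071)
Distance = 18.478; >= 1e-6 -> NOT closed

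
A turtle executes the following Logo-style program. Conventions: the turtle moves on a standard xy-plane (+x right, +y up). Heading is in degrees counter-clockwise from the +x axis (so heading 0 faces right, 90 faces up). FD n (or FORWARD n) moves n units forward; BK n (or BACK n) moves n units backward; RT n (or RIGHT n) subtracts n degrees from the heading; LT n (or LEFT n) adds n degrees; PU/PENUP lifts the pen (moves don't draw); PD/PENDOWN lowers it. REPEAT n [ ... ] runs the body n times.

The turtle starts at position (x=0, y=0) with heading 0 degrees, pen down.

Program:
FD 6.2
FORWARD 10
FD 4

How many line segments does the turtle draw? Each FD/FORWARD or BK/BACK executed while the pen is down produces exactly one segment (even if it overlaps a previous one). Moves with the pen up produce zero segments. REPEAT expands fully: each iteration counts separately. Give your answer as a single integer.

Answer: 3

Derivation:
Executing turtle program step by step:
Start: pos=(0,0), heading=0, pen down
FD 6.2: (0,0) -> (6.2,0) [heading=0, draw]
FD 10: (6.2,0) -> (16.2,0) [heading=0, draw]
FD 4: (16.2,0) -> (20.2,0) [heading=0, draw]
Final: pos=(20.2,0), heading=0, 3 segment(s) drawn
Segments drawn: 3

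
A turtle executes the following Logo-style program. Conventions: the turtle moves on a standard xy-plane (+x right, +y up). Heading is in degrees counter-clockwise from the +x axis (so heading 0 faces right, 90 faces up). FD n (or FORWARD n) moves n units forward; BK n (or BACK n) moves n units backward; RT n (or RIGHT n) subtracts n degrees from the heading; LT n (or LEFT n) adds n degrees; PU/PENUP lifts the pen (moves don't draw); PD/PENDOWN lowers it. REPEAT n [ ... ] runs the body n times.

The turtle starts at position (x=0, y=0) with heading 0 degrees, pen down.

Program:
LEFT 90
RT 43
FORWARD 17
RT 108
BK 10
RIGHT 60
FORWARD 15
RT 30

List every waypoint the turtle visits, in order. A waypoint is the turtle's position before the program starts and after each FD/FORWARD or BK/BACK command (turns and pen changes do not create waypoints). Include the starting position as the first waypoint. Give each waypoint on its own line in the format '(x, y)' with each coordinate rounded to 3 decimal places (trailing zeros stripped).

Answer: (0, 0)
(11.594, 12.433)
(6.746, 21.179)
(-0.98, 8.322)

Derivation:
Executing turtle program step by step:
Start: pos=(0,0), heading=0, pen down
LT 90: heading 0 -> 90
RT 43: heading 90 -> 47
FD 17: (0,0) -> (11.594,12.433) [heading=47, draw]
RT 108: heading 47 -> 299
BK 10: (11.594,12.433) -> (6.746,21.179) [heading=299, draw]
RT 60: heading 299 -> 239
FD 15: (6.746,21.179) -> (-0.98,8.322) [heading=239, draw]
RT 30: heading 239 -> 209
Final: pos=(-0.98,8.322), heading=209, 3 segment(s) drawn
Waypoints (4 total):
(0, 0)
(11.594, 12.433)
(6.746, 21.179)
(-0.98, 8.322)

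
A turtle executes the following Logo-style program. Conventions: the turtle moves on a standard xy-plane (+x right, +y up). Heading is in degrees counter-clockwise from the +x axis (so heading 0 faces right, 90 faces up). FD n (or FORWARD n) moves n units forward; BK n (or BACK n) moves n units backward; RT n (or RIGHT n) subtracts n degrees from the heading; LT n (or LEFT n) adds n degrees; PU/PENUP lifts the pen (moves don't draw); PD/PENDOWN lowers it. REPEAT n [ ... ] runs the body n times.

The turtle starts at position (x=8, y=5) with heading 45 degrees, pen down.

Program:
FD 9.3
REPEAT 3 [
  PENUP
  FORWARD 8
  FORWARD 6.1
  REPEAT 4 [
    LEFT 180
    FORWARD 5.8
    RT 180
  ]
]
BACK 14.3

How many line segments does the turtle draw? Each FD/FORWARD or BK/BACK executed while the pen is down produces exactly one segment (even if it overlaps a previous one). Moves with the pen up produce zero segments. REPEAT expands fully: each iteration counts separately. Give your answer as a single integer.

Executing turtle program step by step:
Start: pos=(8,5), heading=45, pen down
FD 9.3: (8,5) -> (14.576,11.576) [heading=45, draw]
REPEAT 3 [
  -- iteration 1/3 --
  PU: pen up
  FD 8: (14.576,11.576) -> (20.233,17.233) [heading=45, move]
  FD 6.1: (20.233,17.233) -> (24.546,21.546) [heading=45, move]
  REPEAT 4 [
    -- iteration 1/4 --
    LT 180: heading 45 -> 225
    FD 5.8: (24.546,21.546) -> (20.445,17.445) [heading=225, move]
    RT 180: heading 225 -> 45
    -- iteration 2/4 --
    LT 180: heading 45 -> 225
    FD 5.8: (20.445,17.445) -> (16.344,13.344) [heading=225, move]
    RT 180: heading 225 -> 45
    -- iteration 3/4 --
    LT 180: heading 45 -> 225
    FD 5.8: (16.344,13.344) -> (12.243,9.243) [heading=225, move]
    RT 180: heading 225 -> 45
    -- iteration 4/4 --
    LT 180: heading 45 -> 225
    FD 5.8: (12.243,9.243) -> (8.141,5.141) [heading=225, move]
    RT 180: heading 225 -> 45
  ]
  -- iteration 2/3 --
  PU: pen up
  FD 8: (8.141,5.141) -> (13.798,10.798) [heading=45, move]
  FD 6.1: (13.798,10.798) -> (18.112,15.112) [heading=45, move]
  REPEAT 4 [
    -- iteration 1/4 --
    LT 180: heading 45 -> 225
    FD 5.8: (18.112,15.112) -> (14.01,11.01) [heading=225, move]
    RT 180: heading 225 -> 45
    -- iteration 2/4 --
    LT 180: heading 45 -> 225
    FD 5.8: (14.01,11.01) -> (9.909,6.909) [heading=225, move]
    RT 180: heading 225 -> 45
    -- iteration 3/4 --
    LT 180: heading 45 -> 225
    FD 5.8: (9.909,6.909) -> (5.808,2.808) [heading=225, move]
    RT 180: heading 225 -> 45
    -- iteration 4/4 --
    LT 180: heading 45 -> 225
    FD 5.8: (5.808,2.808) -> (1.707,-1.293) [heading=225, move]
    RT 180: heading 225 -> 45
  ]
  -- iteration 3/3 --
  PU: pen up
  FD 8: (1.707,-1.293) -> (7.364,4.364) [heading=45, move]
  FD 6.1: (7.364,4.364) -> (11.677,8.677) [heading=45, move]
  REPEAT 4 [
    -- iteration 1/4 --
    LT 180: heading 45 -> 225
    FD 5.8: (11.677,8.677) -> (7.576,4.576) [heading=225, move]
    RT 180: heading 225 -> 45
    -- iteration 2/4 --
    LT 180: heading 45 -> 225
    FD 5.8: (7.576,4.576) -> (3.475,0.475) [heading=225, move]
    RT 180: heading 225 -> 45
    -- iteration 3/4 --
    LT 180: heading 45 -> 225
    FD 5.8: (3.475,0.475) -> (-0.627,-3.627) [heading=225, move]
    RT 180: heading 225 -> 45
    -- iteration 4/4 --
    LT 180: heading 45 -> 225
    FD 5.8: (-0.627,-3.627) -> (-4.728,-7.728) [heading=225, move]
    RT 180: heading 225 -> 45
  ]
]
BK 14.3: (-4.728,-7.728) -> (-14.84,-17.84) [heading=45, move]
Final: pos=(-14.84,-17.84), heading=45, 1 segment(s) drawn
Segments drawn: 1

Answer: 1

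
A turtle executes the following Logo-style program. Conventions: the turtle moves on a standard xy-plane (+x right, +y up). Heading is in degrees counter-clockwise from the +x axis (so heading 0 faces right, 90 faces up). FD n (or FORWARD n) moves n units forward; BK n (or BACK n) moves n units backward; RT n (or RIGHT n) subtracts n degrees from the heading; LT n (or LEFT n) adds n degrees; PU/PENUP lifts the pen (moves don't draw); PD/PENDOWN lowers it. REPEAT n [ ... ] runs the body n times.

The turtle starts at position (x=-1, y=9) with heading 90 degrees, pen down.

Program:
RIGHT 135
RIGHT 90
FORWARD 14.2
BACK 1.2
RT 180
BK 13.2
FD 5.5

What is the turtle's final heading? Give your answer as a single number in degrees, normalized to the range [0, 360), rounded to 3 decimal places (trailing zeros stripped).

Answer: 45

Derivation:
Executing turtle program step by step:
Start: pos=(-1,9), heading=90, pen down
RT 135: heading 90 -> 315
RT 90: heading 315 -> 225
FD 14.2: (-1,9) -> (-11.041,-1.041) [heading=225, draw]
BK 1.2: (-11.041,-1.041) -> (-10.192,-0.192) [heading=225, draw]
RT 180: heading 225 -> 45
BK 13.2: (-10.192,-0.192) -> (-19.526,-9.526) [heading=45, draw]
FD 5.5: (-19.526,-9.526) -> (-15.637,-5.637) [heading=45, draw]
Final: pos=(-15.637,-5.637), heading=45, 4 segment(s) drawn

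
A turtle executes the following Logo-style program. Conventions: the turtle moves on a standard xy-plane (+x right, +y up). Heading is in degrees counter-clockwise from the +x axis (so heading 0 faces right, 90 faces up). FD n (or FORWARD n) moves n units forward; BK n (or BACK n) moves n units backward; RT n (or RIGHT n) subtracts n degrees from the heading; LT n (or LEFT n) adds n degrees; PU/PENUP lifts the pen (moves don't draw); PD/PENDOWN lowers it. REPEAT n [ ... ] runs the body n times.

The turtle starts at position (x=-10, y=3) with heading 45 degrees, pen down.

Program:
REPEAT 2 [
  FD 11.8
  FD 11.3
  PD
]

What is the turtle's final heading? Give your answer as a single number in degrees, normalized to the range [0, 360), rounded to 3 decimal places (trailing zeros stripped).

Executing turtle program step by step:
Start: pos=(-10,3), heading=45, pen down
REPEAT 2 [
  -- iteration 1/2 --
  FD 11.8: (-10,3) -> (-1.656,11.344) [heading=45, draw]
  FD 11.3: (-1.656,11.344) -> (6.334,19.334) [heading=45, draw]
  PD: pen down
  -- iteration 2/2 --
  FD 11.8: (6.334,19.334) -> (14.678,27.678) [heading=45, draw]
  FD 11.3: (14.678,27.678) -> (22.668,35.668) [heading=45, draw]
  PD: pen down
]
Final: pos=(22.668,35.668), heading=45, 4 segment(s) drawn

Answer: 45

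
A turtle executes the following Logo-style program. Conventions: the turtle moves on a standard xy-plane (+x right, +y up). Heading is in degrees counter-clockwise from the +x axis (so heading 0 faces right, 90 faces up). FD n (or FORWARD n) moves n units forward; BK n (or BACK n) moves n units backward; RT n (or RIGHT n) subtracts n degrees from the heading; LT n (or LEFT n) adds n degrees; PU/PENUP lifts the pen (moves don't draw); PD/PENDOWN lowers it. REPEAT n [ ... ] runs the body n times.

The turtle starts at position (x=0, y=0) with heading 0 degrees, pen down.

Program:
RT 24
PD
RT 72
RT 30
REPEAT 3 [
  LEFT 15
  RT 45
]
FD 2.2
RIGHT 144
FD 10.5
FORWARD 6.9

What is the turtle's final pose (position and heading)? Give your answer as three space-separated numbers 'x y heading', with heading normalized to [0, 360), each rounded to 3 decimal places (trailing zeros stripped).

Executing turtle program step by step:
Start: pos=(0,0), heading=0, pen down
RT 24: heading 0 -> 336
PD: pen down
RT 72: heading 336 -> 264
RT 30: heading 264 -> 234
REPEAT 3 [
  -- iteration 1/3 --
  LT 15: heading 234 -> 249
  RT 45: heading 249 -> 204
  -- iteration 2/3 --
  LT 15: heading 204 -> 219
  RT 45: heading 219 -> 174
  -- iteration 3/3 --
  LT 15: heading 174 -> 189
  RT 45: heading 189 -> 144
]
FD 2.2: (0,0) -> (-1.78,1.293) [heading=144, draw]
RT 144: heading 144 -> 0
FD 10.5: (-1.78,1.293) -> (8.72,1.293) [heading=0, draw]
FD 6.9: (8.72,1.293) -> (15.62,1.293) [heading=0, draw]
Final: pos=(15.62,1.293), heading=0, 3 segment(s) drawn

Answer: 15.62 1.293 0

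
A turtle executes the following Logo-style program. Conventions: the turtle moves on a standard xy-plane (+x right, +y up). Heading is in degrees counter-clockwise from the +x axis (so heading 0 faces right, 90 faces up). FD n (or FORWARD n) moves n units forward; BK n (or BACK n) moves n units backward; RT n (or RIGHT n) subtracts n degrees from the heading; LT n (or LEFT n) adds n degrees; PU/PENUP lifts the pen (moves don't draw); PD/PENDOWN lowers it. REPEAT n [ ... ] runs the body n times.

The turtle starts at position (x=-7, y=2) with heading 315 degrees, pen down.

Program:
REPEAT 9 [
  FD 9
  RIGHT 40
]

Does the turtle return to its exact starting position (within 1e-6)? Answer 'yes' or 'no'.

Answer: yes

Derivation:
Executing turtle program step by step:
Start: pos=(-7,2), heading=315, pen down
REPEAT 9 [
  -- iteration 1/9 --
  FD 9: (-7,2) -> (-0.636,-4.364) [heading=315, draw]
  RT 40: heading 315 -> 275
  -- iteration 2/9 --
  FD 9: (-0.636,-4.364) -> (0.148,-13.33) [heading=275, draw]
  RT 40: heading 275 -> 235
  -- iteration 3/9 --
  FD 9: (0.148,-13.33) -> (-5.014,-20.702) [heading=235, draw]
  RT 40: heading 235 -> 195
  -- iteration 4/9 --
  FD 9: (-5.014,-20.702) -> (-13.707,-23.031) [heading=195, draw]
  RT 40: heading 195 -> 155
  -- iteration 5/9 --
  FD 9: (-13.707,-23.031) -> (-21.864,-19.228) [heading=155, draw]
  RT 40: heading 155 -> 115
  -- iteration 6/9 --
  FD 9: (-21.864,-19.228) -> (-25.667,-11.071) [heading=115, draw]
  RT 40: heading 115 -> 75
  -- iteration 7/9 --
  FD 9: (-25.667,-11.071) -> (-23.338,-2.378) [heading=75, draw]
  RT 40: heading 75 -> 35
  -- iteration 8/9 --
  FD 9: (-23.338,-2.378) -> (-15.966,2.784) [heading=35, draw]
  RT 40: heading 35 -> 355
  -- iteration 9/9 --
  FD 9: (-15.966,2.784) -> (-7,2) [heading=355, draw]
  RT 40: heading 355 -> 315
]
Final: pos=(-7,2), heading=315, 9 segment(s) drawn

Start position: (-7, 2)
Final position: (-7, 2)
Distance = 0; < 1e-6 -> CLOSED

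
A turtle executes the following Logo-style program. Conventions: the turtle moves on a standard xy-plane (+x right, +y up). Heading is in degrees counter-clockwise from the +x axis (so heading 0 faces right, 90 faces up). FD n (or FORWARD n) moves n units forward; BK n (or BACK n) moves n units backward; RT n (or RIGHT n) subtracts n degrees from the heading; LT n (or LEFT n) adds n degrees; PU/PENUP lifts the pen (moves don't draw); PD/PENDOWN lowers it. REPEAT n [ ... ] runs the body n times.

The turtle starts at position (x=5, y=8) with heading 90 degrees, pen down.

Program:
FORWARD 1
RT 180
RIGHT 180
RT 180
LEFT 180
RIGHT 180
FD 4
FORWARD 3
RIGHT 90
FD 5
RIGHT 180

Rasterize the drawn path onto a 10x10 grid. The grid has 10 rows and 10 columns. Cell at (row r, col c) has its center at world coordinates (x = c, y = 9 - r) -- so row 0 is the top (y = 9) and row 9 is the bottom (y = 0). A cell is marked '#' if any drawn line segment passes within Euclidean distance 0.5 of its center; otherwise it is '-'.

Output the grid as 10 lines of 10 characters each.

Answer: -----#----
-----#----
-----#----
-----#----
-----#----
-----#----
-----#----
######----
----------
----------

Derivation:
Segment 0: (5,8) -> (5,9)
Segment 1: (5,9) -> (5,5)
Segment 2: (5,5) -> (5,2)
Segment 3: (5,2) -> (0,2)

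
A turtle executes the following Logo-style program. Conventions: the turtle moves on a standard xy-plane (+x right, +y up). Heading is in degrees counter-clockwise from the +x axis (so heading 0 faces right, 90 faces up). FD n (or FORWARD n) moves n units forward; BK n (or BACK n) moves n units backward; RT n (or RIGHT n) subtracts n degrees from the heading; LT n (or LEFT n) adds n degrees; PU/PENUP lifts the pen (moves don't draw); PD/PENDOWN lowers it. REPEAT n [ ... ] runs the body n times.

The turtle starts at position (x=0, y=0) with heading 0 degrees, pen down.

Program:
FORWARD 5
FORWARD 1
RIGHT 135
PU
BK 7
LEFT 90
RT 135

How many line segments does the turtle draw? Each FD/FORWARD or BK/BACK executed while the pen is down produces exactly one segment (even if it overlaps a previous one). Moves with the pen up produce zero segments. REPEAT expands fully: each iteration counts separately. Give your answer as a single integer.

Executing turtle program step by step:
Start: pos=(0,0), heading=0, pen down
FD 5: (0,0) -> (5,0) [heading=0, draw]
FD 1: (5,0) -> (6,0) [heading=0, draw]
RT 135: heading 0 -> 225
PU: pen up
BK 7: (6,0) -> (10.95,4.95) [heading=225, move]
LT 90: heading 225 -> 315
RT 135: heading 315 -> 180
Final: pos=(10.95,4.95), heading=180, 2 segment(s) drawn
Segments drawn: 2

Answer: 2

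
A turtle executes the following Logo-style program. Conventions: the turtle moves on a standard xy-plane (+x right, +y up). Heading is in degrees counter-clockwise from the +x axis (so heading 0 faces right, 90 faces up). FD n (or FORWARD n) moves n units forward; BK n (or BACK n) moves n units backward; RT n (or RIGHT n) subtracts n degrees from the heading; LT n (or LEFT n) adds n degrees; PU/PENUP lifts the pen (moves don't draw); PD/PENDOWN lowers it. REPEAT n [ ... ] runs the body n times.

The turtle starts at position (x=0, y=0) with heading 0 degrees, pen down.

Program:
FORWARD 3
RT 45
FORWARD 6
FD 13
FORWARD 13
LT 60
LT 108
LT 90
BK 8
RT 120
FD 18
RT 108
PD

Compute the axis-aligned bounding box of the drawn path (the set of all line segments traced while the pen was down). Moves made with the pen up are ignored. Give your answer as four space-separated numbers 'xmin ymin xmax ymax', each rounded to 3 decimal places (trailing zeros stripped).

Answer: 0 -22.627 32.337 0

Derivation:
Executing turtle program step by step:
Start: pos=(0,0), heading=0, pen down
FD 3: (0,0) -> (3,0) [heading=0, draw]
RT 45: heading 0 -> 315
FD 6: (3,0) -> (7.243,-4.243) [heading=315, draw]
FD 13: (7.243,-4.243) -> (16.435,-13.435) [heading=315, draw]
FD 13: (16.435,-13.435) -> (25.627,-22.627) [heading=315, draw]
LT 60: heading 315 -> 15
LT 108: heading 15 -> 123
LT 90: heading 123 -> 213
BK 8: (25.627,-22.627) -> (32.337,-18.27) [heading=213, draw]
RT 120: heading 213 -> 93
FD 18: (32.337,-18.27) -> (31.395,-0.295) [heading=93, draw]
RT 108: heading 93 -> 345
PD: pen down
Final: pos=(31.395,-0.295), heading=345, 6 segment(s) drawn

Segment endpoints: x in {0, 3, 7.243, 16.435, 25.627, 31.395, 32.337}, y in {-22.627, -18.27, -13.435, -4.243, -0.295, 0}
xmin=0, ymin=-22.627, xmax=32.337, ymax=0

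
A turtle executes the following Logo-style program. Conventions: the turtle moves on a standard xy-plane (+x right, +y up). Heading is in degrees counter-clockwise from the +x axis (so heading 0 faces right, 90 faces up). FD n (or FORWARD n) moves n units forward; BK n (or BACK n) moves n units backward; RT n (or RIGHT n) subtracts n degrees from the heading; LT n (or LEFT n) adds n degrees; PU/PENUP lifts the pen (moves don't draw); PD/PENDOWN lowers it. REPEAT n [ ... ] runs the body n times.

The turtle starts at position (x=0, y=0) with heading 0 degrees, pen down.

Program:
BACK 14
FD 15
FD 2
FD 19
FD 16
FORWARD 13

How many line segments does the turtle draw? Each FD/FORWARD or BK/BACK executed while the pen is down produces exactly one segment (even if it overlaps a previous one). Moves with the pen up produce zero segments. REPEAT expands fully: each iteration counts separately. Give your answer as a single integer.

Executing turtle program step by step:
Start: pos=(0,0), heading=0, pen down
BK 14: (0,0) -> (-14,0) [heading=0, draw]
FD 15: (-14,0) -> (1,0) [heading=0, draw]
FD 2: (1,0) -> (3,0) [heading=0, draw]
FD 19: (3,0) -> (22,0) [heading=0, draw]
FD 16: (22,0) -> (38,0) [heading=0, draw]
FD 13: (38,0) -> (51,0) [heading=0, draw]
Final: pos=(51,0), heading=0, 6 segment(s) drawn
Segments drawn: 6

Answer: 6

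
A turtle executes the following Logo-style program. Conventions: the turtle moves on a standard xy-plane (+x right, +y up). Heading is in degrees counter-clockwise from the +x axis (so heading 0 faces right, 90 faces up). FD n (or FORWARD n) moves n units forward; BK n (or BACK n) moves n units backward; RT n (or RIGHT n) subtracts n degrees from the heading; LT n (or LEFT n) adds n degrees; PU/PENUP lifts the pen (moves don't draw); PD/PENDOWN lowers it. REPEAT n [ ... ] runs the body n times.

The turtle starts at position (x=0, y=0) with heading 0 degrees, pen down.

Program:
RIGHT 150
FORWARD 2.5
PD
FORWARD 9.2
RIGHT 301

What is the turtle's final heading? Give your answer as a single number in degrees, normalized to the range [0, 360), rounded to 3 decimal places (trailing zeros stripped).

Executing turtle program step by step:
Start: pos=(0,0), heading=0, pen down
RT 150: heading 0 -> 210
FD 2.5: (0,0) -> (-2.165,-1.25) [heading=210, draw]
PD: pen down
FD 9.2: (-2.165,-1.25) -> (-10.132,-5.85) [heading=210, draw]
RT 301: heading 210 -> 269
Final: pos=(-10.132,-5.85), heading=269, 2 segment(s) drawn

Answer: 269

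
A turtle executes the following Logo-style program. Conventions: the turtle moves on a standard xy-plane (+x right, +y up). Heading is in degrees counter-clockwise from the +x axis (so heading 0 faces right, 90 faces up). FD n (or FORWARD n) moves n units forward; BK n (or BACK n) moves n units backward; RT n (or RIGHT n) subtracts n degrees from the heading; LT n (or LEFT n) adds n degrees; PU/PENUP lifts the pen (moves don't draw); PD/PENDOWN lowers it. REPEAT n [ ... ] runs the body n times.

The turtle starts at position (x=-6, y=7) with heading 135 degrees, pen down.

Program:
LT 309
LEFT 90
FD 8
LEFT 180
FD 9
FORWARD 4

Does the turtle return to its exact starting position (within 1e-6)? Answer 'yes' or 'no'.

Executing turtle program step by step:
Start: pos=(-6,7), heading=135, pen down
LT 309: heading 135 -> 84
LT 90: heading 84 -> 174
FD 8: (-6,7) -> (-13.956,7.836) [heading=174, draw]
LT 180: heading 174 -> 354
FD 9: (-13.956,7.836) -> (-5.005,6.895) [heading=354, draw]
FD 4: (-5.005,6.895) -> (-1.027,6.477) [heading=354, draw]
Final: pos=(-1.027,6.477), heading=354, 3 segment(s) drawn

Start position: (-6, 7)
Final position: (-1.027, 6.477)
Distance = 5; >= 1e-6 -> NOT closed

Answer: no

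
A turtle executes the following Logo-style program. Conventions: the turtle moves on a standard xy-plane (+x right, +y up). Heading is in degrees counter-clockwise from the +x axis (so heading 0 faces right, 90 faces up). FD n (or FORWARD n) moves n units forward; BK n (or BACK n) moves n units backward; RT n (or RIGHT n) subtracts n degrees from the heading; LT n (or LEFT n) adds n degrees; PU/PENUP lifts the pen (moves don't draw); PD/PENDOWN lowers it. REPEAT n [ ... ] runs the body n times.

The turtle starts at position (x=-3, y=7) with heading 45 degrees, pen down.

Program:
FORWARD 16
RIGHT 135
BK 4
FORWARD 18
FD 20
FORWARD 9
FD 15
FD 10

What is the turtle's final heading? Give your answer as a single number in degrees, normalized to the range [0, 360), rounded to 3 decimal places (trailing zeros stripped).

Executing turtle program step by step:
Start: pos=(-3,7), heading=45, pen down
FD 16: (-3,7) -> (8.314,18.314) [heading=45, draw]
RT 135: heading 45 -> 270
BK 4: (8.314,18.314) -> (8.314,22.314) [heading=270, draw]
FD 18: (8.314,22.314) -> (8.314,4.314) [heading=270, draw]
FD 20: (8.314,4.314) -> (8.314,-15.686) [heading=270, draw]
FD 9: (8.314,-15.686) -> (8.314,-24.686) [heading=270, draw]
FD 15: (8.314,-24.686) -> (8.314,-39.686) [heading=270, draw]
FD 10: (8.314,-39.686) -> (8.314,-49.686) [heading=270, draw]
Final: pos=(8.314,-49.686), heading=270, 7 segment(s) drawn

Answer: 270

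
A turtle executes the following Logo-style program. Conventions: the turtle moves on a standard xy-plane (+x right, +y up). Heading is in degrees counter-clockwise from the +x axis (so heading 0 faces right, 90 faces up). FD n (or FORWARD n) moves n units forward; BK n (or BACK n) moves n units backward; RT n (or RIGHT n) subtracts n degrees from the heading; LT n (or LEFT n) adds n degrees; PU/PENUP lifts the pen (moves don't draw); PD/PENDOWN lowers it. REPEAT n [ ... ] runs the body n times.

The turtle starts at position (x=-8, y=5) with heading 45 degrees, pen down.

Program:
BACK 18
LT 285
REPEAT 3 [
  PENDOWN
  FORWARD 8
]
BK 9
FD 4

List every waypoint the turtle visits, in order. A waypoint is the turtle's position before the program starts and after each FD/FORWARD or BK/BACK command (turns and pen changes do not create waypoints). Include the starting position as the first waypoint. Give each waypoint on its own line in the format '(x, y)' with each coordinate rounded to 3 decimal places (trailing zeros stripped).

Executing turtle program step by step:
Start: pos=(-8,5), heading=45, pen down
BK 18: (-8,5) -> (-20.728,-7.728) [heading=45, draw]
LT 285: heading 45 -> 330
REPEAT 3 [
  -- iteration 1/3 --
  PD: pen down
  FD 8: (-20.728,-7.728) -> (-13.8,-11.728) [heading=330, draw]
  -- iteration 2/3 --
  PD: pen down
  FD 8: (-13.8,-11.728) -> (-6.872,-15.728) [heading=330, draw]
  -- iteration 3/3 --
  PD: pen down
  FD 8: (-6.872,-15.728) -> (0.057,-19.728) [heading=330, draw]
]
BK 9: (0.057,-19.728) -> (-7.738,-15.228) [heading=330, draw]
FD 4: (-7.738,-15.228) -> (-4.273,-17.228) [heading=330, draw]
Final: pos=(-4.273,-17.228), heading=330, 6 segment(s) drawn
Waypoints (7 total):
(-8, 5)
(-20.728, -7.728)
(-13.8, -11.728)
(-6.872, -15.728)
(0.057, -19.728)
(-7.738, -15.228)
(-4.273, -17.228)

Answer: (-8, 5)
(-20.728, -7.728)
(-13.8, -11.728)
(-6.872, -15.728)
(0.057, -19.728)
(-7.738, -15.228)
(-4.273, -17.228)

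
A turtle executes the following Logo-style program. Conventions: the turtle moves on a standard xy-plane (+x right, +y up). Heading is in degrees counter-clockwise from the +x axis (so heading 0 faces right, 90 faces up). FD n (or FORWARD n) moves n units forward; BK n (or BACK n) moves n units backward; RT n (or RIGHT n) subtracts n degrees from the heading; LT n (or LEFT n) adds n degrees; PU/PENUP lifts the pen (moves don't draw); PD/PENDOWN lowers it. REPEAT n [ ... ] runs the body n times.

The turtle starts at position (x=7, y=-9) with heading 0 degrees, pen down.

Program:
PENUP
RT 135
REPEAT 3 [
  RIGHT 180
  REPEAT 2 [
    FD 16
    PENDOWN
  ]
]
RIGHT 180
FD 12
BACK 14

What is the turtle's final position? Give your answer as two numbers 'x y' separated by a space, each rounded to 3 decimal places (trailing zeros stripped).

Answer: 31.042 15.042

Derivation:
Executing turtle program step by step:
Start: pos=(7,-9), heading=0, pen down
PU: pen up
RT 135: heading 0 -> 225
REPEAT 3 [
  -- iteration 1/3 --
  RT 180: heading 225 -> 45
  REPEAT 2 [
    -- iteration 1/2 --
    FD 16: (7,-9) -> (18.314,2.314) [heading=45, move]
    PD: pen down
    -- iteration 2/2 --
    FD 16: (18.314,2.314) -> (29.627,13.627) [heading=45, draw]
    PD: pen down
  ]
  -- iteration 2/3 --
  RT 180: heading 45 -> 225
  REPEAT 2 [
    -- iteration 1/2 --
    FD 16: (29.627,13.627) -> (18.314,2.314) [heading=225, draw]
    PD: pen down
    -- iteration 2/2 --
    FD 16: (18.314,2.314) -> (7,-9) [heading=225, draw]
    PD: pen down
  ]
  -- iteration 3/3 --
  RT 180: heading 225 -> 45
  REPEAT 2 [
    -- iteration 1/2 --
    FD 16: (7,-9) -> (18.314,2.314) [heading=45, draw]
    PD: pen down
    -- iteration 2/2 --
    FD 16: (18.314,2.314) -> (29.627,13.627) [heading=45, draw]
    PD: pen down
  ]
]
RT 180: heading 45 -> 225
FD 12: (29.627,13.627) -> (21.142,5.142) [heading=225, draw]
BK 14: (21.142,5.142) -> (31.042,15.042) [heading=225, draw]
Final: pos=(31.042,15.042), heading=225, 7 segment(s) drawn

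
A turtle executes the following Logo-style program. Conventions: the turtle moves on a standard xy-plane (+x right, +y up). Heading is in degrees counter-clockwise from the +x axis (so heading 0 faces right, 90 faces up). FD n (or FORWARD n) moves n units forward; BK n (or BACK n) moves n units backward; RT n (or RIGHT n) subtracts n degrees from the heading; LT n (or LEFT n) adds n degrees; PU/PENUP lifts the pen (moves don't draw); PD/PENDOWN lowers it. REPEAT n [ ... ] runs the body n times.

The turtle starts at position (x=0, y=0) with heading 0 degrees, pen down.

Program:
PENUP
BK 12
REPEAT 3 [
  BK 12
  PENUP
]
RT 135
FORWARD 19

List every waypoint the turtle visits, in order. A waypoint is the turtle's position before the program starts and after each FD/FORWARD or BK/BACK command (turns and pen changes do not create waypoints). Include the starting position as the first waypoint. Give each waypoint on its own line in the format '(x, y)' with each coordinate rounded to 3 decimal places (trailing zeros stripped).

Answer: (0, 0)
(-12, 0)
(-24, 0)
(-36, 0)
(-48, 0)
(-61.435, -13.435)

Derivation:
Executing turtle program step by step:
Start: pos=(0,0), heading=0, pen down
PU: pen up
BK 12: (0,0) -> (-12,0) [heading=0, move]
REPEAT 3 [
  -- iteration 1/3 --
  BK 12: (-12,0) -> (-24,0) [heading=0, move]
  PU: pen up
  -- iteration 2/3 --
  BK 12: (-24,0) -> (-36,0) [heading=0, move]
  PU: pen up
  -- iteration 3/3 --
  BK 12: (-36,0) -> (-48,0) [heading=0, move]
  PU: pen up
]
RT 135: heading 0 -> 225
FD 19: (-48,0) -> (-61.435,-13.435) [heading=225, move]
Final: pos=(-61.435,-13.435), heading=225, 0 segment(s) drawn
Waypoints (6 total):
(0, 0)
(-12, 0)
(-24, 0)
(-36, 0)
(-48, 0)
(-61.435, -13.435)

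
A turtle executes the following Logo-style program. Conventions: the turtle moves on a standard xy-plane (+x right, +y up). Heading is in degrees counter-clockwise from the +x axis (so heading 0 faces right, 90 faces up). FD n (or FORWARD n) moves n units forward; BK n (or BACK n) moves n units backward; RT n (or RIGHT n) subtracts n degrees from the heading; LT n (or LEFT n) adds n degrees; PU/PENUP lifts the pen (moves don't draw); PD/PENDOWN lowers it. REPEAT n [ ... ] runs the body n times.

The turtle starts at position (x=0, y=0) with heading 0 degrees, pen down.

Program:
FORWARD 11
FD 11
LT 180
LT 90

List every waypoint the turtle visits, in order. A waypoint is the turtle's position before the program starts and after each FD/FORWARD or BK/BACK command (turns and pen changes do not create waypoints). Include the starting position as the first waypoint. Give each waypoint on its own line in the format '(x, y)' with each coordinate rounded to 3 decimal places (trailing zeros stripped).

Executing turtle program step by step:
Start: pos=(0,0), heading=0, pen down
FD 11: (0,0) -> (11,0) [heading=0, draw]
FD 11: (11,0) -> (22,0) [heading=0, draw]
LT 180: heading 0 -> 180
LT 90: heading 180 -> 270
Final: pos=(22,0), heading=270, 2 segment(s) drawn
Waypoints (3 total):
(0, 0)
(11, 0)
(22, 0)

Answer: (0, 0)
(11, 0)
(22, 0)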